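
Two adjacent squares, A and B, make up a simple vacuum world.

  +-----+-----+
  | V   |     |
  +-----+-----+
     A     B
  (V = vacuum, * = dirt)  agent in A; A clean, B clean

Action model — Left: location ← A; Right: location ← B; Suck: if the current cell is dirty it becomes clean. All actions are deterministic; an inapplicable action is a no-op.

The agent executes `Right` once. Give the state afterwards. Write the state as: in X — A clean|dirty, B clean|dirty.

in B — A clean, B clean

start: in A — A clean, B clean
1) do Right; now in B — A clean, B clean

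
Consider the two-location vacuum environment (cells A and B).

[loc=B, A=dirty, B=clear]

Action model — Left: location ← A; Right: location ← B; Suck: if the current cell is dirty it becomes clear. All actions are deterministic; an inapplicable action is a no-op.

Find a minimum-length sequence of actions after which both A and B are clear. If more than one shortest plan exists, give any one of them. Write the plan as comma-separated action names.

Left, Suck

t=1 Left ⇒ (A; A:dirty, B:clear)
t=2 Suck ⇒ (A; A:clear, B:clear)
min 2: go A then Suck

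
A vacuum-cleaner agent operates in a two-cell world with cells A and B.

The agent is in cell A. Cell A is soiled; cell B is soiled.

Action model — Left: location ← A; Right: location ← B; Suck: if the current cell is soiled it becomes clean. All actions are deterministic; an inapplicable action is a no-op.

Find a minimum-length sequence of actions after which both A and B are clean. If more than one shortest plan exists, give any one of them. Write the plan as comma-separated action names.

step 1/3 (Suck): (A; A:clean, B:soiled)
step 2/3 (Right): (B; A:clean, B:soiled)
step 3/3 (Suck): (B; A:clean, B:clean)
min 3: Suck A + move + Suck B

Suck, Right, Suck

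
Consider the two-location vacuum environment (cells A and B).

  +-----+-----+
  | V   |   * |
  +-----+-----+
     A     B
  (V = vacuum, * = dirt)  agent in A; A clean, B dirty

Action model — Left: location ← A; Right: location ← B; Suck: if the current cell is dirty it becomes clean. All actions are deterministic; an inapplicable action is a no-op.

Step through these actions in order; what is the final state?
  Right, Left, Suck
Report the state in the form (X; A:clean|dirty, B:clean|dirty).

1. Right → (B; A:clean, B:dirty)
2. Left → (A; A:clean, B:dirty)
3. Suck → (A; A:clean, B:dirty)

(A; A:clean, B:dirty)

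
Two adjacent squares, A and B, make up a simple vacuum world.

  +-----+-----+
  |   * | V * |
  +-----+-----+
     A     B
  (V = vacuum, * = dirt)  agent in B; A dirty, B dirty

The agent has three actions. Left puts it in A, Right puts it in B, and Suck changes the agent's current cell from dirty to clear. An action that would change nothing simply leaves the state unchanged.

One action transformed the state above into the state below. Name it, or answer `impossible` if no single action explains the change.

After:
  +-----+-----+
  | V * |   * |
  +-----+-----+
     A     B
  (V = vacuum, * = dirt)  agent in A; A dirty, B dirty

Left

try  Left: in A — A dirty, B dirty  ← match
try Right: in B — A dirty, B dirty
try  Suck: in B — A dirty, B clear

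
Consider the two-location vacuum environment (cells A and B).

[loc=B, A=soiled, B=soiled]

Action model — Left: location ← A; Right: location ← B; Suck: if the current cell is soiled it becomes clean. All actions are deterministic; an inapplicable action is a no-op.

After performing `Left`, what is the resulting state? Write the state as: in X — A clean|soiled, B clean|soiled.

start: in B — A soiled, B soiled
Left (#1): in A — A soiled, B soiled

in A — A soiled, B soiled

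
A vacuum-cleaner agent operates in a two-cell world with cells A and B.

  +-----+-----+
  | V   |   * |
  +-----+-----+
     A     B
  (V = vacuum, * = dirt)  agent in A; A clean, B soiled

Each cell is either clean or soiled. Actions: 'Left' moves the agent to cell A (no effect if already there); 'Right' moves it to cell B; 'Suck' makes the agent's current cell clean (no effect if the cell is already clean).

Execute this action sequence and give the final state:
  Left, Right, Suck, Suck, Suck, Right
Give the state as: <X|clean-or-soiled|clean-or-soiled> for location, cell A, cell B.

<B|clean|clean>

t=1 Left ⇒ <A|clean|soiled>
t=2 Right ⇒ <B|clean|soiled>
t=3 Suck ⇒ <B|clean|clean>
t=4 Suck ⇒ <B|clean|clean>
t=5 Suck ⇒ <B|clean|clean>
t=6 Right ⇒ <B|clean|clean>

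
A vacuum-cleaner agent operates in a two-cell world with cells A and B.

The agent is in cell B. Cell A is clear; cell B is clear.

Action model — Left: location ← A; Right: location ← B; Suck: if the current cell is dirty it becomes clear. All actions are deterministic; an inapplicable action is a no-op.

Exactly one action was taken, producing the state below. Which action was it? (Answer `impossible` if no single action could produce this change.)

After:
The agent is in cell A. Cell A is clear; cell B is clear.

Left

try  Left: in A — A clear, B clear  ← match
try Right: in B — A clear, B clear
try  Suck: in B — A clear, B clear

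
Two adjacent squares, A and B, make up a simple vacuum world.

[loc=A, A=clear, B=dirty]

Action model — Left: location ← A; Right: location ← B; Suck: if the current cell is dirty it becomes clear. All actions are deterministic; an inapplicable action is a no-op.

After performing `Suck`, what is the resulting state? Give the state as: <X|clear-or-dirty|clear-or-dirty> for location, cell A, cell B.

start: <A|clear|dirty>
t=1 Suck ⇒ <A|clear|dirty>

<A|clear|dirty>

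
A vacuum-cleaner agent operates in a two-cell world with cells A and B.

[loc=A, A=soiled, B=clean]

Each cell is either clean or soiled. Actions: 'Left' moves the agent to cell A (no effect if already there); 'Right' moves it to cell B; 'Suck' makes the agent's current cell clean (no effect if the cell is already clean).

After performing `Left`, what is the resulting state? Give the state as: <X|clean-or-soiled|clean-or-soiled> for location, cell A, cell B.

<A|soiled|clean>

start: <A|soiled|clean>
step 1/1 (Left): <A|soiled|clean>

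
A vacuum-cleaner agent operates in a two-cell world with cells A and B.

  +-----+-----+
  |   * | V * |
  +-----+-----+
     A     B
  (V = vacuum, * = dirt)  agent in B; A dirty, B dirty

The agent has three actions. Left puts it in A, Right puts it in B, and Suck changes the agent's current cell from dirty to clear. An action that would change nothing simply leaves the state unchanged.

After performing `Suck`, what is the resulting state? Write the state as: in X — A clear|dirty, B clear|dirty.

in B — A dirty, B clear

start: in B — A dirty, B dirty
t=1 Suck ⇒ in B — A dirty, B clear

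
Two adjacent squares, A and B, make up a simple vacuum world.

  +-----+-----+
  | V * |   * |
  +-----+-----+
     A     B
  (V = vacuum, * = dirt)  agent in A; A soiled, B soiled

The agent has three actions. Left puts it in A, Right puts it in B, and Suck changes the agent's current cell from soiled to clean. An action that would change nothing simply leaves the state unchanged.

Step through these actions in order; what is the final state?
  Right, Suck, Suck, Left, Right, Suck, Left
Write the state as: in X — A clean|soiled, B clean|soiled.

in A — A soiled, B clean

[1] after Right: in B — A soiled, B soiled
[2] after Suck: in B — A soiled, B clean
[3] after Suck: in B — A soiled, B clean
[4] after Left: in A — A soiled, B clean
[5] after Right: in B — A soiled, B clean
[6] after Suck: in B — A soiled, B clean
[7] after Left: in A — A soiled, B clean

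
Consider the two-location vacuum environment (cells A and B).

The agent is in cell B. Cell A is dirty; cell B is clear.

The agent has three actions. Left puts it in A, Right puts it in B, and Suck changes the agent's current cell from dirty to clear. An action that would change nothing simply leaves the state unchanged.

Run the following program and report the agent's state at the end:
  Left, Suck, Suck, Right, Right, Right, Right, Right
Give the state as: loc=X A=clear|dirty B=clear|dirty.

Left (#1): loc=A A=dirty B=clear
Suck (#2): loc=A A=clear B=clear
Suck (#3): loc=A A=clear B=clear
Right (#4): loc=B A=clear B=clear
Right (#5): loc=B A=clear B=clear
Right (#6): loc=B A=clear B=clear
Right (#7): loc=B A=clear B=clear
Right (#8): loc=B A=clear B=clear

loc=B A=clear B=clear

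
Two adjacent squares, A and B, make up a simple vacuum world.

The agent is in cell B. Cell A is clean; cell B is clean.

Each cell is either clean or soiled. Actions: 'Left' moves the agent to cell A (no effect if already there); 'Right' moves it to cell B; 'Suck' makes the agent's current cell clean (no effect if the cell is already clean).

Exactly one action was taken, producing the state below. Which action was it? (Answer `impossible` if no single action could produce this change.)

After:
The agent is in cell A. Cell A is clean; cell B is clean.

try  Left: in A — A clean, B clean  ← match
try Right: in B — A clean, B clean
try  Suck: in B — A clean, B clean

Left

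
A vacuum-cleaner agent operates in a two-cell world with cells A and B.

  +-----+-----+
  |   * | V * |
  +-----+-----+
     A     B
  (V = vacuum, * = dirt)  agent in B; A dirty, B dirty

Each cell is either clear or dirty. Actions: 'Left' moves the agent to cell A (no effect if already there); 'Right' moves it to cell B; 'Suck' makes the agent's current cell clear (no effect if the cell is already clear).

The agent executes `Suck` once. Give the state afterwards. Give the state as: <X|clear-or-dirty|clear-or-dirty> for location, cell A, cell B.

start: <B|dirty|dirty>
Suck (#1): <B|dirty|clear>

<B|dirty|clear>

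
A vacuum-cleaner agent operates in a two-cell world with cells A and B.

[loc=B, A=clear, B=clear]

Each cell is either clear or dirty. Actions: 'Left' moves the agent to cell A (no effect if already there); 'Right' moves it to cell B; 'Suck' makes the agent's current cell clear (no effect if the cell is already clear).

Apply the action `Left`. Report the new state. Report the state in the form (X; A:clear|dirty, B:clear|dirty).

(A; A:clear, B:clear)

start: (B; A:clear, B:clear)
step 1/1 (Left): (A; A:clear, B:clear)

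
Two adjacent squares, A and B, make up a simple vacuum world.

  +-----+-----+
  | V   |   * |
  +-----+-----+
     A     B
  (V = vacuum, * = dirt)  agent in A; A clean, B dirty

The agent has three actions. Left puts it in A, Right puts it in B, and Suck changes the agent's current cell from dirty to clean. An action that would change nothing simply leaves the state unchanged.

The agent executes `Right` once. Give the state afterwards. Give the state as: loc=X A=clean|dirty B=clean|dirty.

start: loc=A A=clean B=dirty
t=1 Right ⇒ loc=B A=clean B=dirty

loc=B A=clean B=dirty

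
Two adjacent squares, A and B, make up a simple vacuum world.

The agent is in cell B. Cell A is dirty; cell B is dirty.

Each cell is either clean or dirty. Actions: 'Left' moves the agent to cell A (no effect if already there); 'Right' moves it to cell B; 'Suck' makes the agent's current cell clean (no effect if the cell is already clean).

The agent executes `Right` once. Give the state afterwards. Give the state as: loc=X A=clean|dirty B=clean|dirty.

loc=B A=dirty B=dirty

start: loc=B A=dirty B=dirty
1. Right → loc=B A=dirty B=dirty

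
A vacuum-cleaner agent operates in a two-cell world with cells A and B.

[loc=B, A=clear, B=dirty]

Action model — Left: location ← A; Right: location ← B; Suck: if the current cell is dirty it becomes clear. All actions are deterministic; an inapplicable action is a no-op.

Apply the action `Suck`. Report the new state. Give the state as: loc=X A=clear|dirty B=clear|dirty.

loc=B A=clear B=clear

start: loc=B A=clear B=dirty
t=1 Suck ⇒ loc=B A=clear B=clear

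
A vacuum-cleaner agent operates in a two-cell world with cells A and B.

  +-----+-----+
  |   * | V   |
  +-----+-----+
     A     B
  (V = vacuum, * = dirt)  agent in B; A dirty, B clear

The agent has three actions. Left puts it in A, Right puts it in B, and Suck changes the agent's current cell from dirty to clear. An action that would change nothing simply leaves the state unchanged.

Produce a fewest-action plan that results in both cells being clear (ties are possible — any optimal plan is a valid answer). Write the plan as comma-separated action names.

Left, Suck

1. Left → in A — A dirty, B clear
2. Suck → in A — A clear, B clear
min 2: go A then Suck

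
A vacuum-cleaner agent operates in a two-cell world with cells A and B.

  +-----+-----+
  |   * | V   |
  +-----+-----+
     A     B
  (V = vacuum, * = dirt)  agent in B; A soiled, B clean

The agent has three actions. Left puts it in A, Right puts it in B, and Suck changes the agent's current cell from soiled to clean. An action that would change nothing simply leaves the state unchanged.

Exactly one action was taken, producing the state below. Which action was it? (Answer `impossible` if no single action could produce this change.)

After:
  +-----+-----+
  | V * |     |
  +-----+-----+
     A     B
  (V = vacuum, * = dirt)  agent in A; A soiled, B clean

Left

try  Left: loc=A A=soiled B=clean  ← match
try Right: loc=B A=soiled B=clean
try  Suck: loc=B A=soiled B=clean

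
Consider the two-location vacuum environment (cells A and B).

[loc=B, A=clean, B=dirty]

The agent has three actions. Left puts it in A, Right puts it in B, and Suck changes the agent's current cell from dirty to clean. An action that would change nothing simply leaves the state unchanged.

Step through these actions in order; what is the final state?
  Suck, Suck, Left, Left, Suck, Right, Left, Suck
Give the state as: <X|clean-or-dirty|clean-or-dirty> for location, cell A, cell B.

[1] after Suck: <B|clean|clean>
[2] after Suck: <B|clean|clean>
[3] after Left: <A|clean|clean>
[4] after Left: <A|clean|clean>
[5] after Suck: <A|clean|clean>
[6] after Right: <B|clean|clean>
[7] after Left: <A|clean|clean>
[8] after Suck: <A|clean|clean>

<A|clean|clean>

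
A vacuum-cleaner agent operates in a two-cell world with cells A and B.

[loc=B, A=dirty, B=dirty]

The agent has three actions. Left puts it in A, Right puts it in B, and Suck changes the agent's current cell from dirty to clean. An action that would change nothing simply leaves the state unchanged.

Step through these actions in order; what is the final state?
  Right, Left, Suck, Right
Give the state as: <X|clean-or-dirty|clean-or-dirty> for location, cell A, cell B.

t=1 Right ⇒ <B|dirty|dirty>
t=2 Left ⇒ <A|dirty|dirty>
t=3 Suck ⇒ <A|clean|dirty>
t=4 Right ⇒ <B|clean|dirty>

<B|clean|dirty>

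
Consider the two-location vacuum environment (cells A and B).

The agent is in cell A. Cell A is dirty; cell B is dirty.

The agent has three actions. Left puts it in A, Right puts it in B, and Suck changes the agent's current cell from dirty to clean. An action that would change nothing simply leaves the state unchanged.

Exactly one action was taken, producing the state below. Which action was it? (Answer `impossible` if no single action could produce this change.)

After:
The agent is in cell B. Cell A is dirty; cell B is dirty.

Right

try  Left: (A; A:dirty, B:dirty)
try Right: (B; A:dirty, B:dirty)  ← match
try  Suck: (A; A:clean, B:dirty)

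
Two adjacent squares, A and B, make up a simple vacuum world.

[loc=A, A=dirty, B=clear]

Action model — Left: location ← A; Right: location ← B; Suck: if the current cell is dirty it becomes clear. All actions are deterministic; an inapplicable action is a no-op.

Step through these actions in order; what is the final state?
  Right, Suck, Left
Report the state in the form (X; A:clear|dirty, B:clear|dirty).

(A; A:dirty, B:clear)

step 1/3 (Right): (B; A:dirty, B:clear)
step 2/3 (Suck): (B; A:dirty, B:clear)
step 3/3 (Left): (A; A:dirty, B:clear)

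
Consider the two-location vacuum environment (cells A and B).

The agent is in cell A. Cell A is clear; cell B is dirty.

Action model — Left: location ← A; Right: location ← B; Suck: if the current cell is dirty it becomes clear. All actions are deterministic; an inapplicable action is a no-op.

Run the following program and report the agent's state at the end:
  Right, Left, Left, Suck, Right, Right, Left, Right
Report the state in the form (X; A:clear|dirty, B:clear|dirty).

Right (#1): (B; A:clear, B:dirty)
Left (#2): (A; A:clear, B:dirty)
Left (#3): (A; A:clear, B:dirty)
Suck (#4): (A; A:clear, B:dirty)
Right (#5): (B; A:clear, B:dirty)
Right (#6): (B; A:clear, B:dirty)
Left (#7): (A; A:clear, B:dirty)
Right (#8): (B; A:clear, B:dirty)

(B; A:clear, B:dirty)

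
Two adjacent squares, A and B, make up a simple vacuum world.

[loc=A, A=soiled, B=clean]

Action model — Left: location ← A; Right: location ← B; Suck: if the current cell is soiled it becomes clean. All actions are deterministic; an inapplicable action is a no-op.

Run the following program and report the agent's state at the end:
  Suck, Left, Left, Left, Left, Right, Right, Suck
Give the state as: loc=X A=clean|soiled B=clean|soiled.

loc=B A=clean B=clean

[1] after Suck: loc=A A=clean B=clean
[2] after Left: loc=A A=clean B=clean
[3] after Left: loc=A A=clean B=clean
[4] after Left: loc=A A=clean B=clean
[5] after Left: loc=A A=clean B=clean
[6] after Right: loc=B A=clean B=clean
[7] after Right: loc=B A=clean B=clean
[8] after Suck: loc=B A=clean B=clean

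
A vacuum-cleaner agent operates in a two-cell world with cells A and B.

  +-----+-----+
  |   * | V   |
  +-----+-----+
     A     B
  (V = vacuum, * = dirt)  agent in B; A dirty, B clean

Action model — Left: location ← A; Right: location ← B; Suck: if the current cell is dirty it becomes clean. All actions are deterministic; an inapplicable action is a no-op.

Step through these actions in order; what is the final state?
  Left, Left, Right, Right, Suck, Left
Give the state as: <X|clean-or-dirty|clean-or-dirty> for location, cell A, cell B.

Left (#1): <A|dirty|clean>
Left (#2): <A|dirty|clean>
Right (#3): <B|dirty|clean>
Right (#4): <B|dirty|clean>
Suck (#5): <B|dirty|clean>
Left (#6): <A|dirty|clean>

<A|dirty|clean>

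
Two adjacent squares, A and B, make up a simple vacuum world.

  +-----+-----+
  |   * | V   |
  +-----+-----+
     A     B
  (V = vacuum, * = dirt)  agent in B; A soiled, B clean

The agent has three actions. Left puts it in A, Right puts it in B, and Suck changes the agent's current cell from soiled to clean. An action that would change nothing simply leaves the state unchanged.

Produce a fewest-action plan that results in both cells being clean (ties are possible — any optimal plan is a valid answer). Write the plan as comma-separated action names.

[1] after Left: in A — A soiled, B clean
[2] after Suck: in A — A clean, B clean
min 2: go A then Suck

Left, Suck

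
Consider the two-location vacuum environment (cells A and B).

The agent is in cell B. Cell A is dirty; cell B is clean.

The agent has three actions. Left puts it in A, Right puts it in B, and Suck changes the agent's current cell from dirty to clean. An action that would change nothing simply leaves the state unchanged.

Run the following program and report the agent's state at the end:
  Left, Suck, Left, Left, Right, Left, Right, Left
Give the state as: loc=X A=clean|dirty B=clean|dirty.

Left (#1): loc=A A=dirty B=clean
Suck (#2): loc=A A=clean B=clean
Left (#3): loc=A A=clean B=clean
Left (#4): loc=A A=clean B=clean
Right (#5): loc=B A=clean B=clean
Left (#6): loc=A A=clean B=clean
Right (#7): loc=B A=clean B=clean
Left (#8): loc=A A=clean B=clean

loc=A A=clean B=clean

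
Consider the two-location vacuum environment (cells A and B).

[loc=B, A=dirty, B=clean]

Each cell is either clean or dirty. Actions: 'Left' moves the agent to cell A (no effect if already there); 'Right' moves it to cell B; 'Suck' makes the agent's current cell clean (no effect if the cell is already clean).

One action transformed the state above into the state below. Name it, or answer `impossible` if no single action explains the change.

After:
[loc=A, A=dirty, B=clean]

try  Left: loc=A A=dirty B=clean  ← match
try Right: loc=B A=dirty B=clean
try  Suck: loc=B A=dirty B=clean

Left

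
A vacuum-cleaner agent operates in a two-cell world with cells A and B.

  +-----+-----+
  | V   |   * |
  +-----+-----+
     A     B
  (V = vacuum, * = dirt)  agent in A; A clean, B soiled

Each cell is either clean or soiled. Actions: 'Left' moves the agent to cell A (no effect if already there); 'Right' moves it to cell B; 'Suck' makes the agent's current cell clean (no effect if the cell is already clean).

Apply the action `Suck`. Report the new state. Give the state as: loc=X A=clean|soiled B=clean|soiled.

loc=A A=clean B=soiled

start: loc=A A=clean B=soiled
1) do Suck; now loc=A A=clean B=soiled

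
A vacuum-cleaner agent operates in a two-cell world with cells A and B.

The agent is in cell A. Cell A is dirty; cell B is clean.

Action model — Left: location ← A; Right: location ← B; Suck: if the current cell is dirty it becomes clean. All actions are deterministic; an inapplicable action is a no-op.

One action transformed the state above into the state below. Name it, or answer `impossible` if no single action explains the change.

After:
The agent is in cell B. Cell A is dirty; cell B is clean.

Right

try  Left: in A — A dirty, B clean
try Right: in B — A dirty, B clean  ← match
try  Suck: in A — A clean, B clean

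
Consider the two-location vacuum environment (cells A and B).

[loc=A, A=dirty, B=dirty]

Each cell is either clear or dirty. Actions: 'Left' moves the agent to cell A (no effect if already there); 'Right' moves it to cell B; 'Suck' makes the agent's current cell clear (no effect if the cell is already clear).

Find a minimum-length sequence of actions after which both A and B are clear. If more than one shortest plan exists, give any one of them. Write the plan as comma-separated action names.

Suck (#1): in A — A clear, B dirty
Right (#2): in B — A clear, B dirty
Suck (#3): in B — A clear, B clear
min 3: Suck A + move + Suck B

Suck, Right, Suck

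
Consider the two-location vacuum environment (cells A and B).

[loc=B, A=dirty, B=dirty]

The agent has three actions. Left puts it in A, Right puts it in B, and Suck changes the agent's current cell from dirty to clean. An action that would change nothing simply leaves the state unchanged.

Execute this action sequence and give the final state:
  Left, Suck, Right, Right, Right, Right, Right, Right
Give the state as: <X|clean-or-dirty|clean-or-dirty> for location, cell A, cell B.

<B|clean|dirty>

step 1/8 (Left): <A|dirty|dirty>
step 2/8 (Suck): <A|clean|dirty>
step 3/8 (Right): <B|clean|dirty>
step 4/8 (Right): <B|clean|dirty>
step 5/8 (Right): <B|clean|dirty>
step 6/8 (Right): <B|clean|dirty>
step 7/8 (Right): <B|clean|dirty>
step 8/8 (Right): <B|clean|dirty>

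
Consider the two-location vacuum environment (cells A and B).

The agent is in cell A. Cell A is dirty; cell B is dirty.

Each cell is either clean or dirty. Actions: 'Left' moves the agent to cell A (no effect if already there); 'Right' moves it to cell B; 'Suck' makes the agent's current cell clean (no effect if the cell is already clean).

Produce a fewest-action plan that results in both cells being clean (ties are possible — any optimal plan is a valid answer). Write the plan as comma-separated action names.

t=1 Suck ⇒ <A|clean|dirty>
t=2 Right ⇒ <B|clean|dirty>
t=3 Suck ⇒ <B|clean|clean>
min 3: Suck A + move + Suck B

Suck, Right, Suck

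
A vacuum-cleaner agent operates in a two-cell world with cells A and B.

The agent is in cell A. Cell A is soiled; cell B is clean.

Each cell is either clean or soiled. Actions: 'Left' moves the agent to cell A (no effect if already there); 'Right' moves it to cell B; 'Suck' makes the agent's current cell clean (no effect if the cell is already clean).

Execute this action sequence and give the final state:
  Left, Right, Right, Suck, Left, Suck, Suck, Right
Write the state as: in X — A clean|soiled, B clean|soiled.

step 1/8 (Left): in A — A soiled, B clean
step 2/8 (Right): in B — A soiled, B clean
step 3/8 (Right): in B — A soiled, B clean
step 4/8 (Suck): in B — A soiled, B clean
step 5/8 (Left): in A — A soiled, B clean
step 6/8 (Suck): in A — A clean, B clean
step 7/8 (Suck): in A — A clean, B clean
step 8/8 (Right): in B — A clean, B clean

in B — A clean, B clean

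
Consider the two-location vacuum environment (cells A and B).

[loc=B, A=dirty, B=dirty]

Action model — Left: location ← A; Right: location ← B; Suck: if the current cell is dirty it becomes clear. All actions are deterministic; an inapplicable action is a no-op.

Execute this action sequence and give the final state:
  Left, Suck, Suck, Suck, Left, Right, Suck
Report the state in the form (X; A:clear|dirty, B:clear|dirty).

1. Left → (A; A:dirty, B:dirty)
2. Suck → (A; A:clear, B:dirty)
3. Suck → (A; A:clear, B:dirty)
4. Suck → (A; A:clear, B:dirty)
5. Left → (A; A:clear, B:dirty)
6. Right → (B; A:clear, B:dirty)
7. Suck → (B; A:clear, B:clear)

(B; A:clear, B:clear)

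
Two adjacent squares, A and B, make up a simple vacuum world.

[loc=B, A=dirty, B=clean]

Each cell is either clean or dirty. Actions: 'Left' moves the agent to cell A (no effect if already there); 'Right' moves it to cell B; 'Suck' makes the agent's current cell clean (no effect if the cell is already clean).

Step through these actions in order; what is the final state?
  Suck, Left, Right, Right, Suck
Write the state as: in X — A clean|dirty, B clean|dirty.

in B — A dirty, B clean

t=1 Suck ⇒ in B — A dirty, B clean
t=2 Left ⇒ in A — A dirty, B clean
t=3 Right ⇒ in B — A dirty, B clean
t=4 Right ⇒ in B — A dirty, B clean
t=5 Suck ⇒ in B — A dirty, B clean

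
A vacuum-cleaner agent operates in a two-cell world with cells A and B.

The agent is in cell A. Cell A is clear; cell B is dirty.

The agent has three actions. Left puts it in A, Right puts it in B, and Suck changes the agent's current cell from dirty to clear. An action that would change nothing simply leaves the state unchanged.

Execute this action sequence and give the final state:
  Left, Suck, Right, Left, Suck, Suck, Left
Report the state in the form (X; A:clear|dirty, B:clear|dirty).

(A; A:clear, B:dirty)

Left (#1): (A; A:clear, B:dirty)
Suck (#2): (A; A:clear, B:dirty)
Right (#3): (B; A:clear, B:dirty)
Left (#4): (A; A:clear, B:dirty)
Suck (#5): (A; A:clear, B:dirty)
Suck (#6): (A; A:clear, B:dirty)
Left (#7): (A; A:clear, B:dirty)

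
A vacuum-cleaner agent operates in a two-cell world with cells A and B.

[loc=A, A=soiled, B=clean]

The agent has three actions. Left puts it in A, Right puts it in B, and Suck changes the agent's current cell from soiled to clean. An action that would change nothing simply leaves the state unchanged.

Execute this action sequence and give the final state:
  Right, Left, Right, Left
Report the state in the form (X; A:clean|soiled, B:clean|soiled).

(A; A:soiled, B:clean)

1) do Right; now (B; A:soiled, B:clean)
2) do Left; now (A; A:soiled, B:clean)
3) do Right; now (B; A:soiled, B:clean)
4) do Left; now (A; A:soiled, B:clean)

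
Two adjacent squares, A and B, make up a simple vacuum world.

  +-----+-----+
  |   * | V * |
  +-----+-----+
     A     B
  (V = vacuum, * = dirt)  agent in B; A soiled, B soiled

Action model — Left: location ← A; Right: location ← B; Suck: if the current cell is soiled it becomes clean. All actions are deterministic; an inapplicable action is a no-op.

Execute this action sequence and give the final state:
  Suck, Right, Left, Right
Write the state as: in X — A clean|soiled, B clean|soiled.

in B — A soiled, B clean

t=1 Suck ⇒ in B — A soiled, B clean
t=2 Right ⇒ in B — A soiled, B clean
t=3 Left ⇒ in A — A soiled, B clean
t=4 Right ⇒ in B — A soiled, B clean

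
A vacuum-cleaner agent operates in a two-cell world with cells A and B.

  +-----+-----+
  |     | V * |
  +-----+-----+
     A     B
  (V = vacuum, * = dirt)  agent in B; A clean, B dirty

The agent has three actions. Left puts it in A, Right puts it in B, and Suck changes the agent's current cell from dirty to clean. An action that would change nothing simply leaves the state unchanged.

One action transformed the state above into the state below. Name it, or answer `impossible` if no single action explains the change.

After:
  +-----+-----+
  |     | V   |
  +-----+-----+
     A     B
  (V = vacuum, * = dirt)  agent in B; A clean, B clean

try  Left: in A — A clean, B dirty
try Right: in B — A clean, B dirty
try  Suck: in B — A clean, B clean  ← match

Suck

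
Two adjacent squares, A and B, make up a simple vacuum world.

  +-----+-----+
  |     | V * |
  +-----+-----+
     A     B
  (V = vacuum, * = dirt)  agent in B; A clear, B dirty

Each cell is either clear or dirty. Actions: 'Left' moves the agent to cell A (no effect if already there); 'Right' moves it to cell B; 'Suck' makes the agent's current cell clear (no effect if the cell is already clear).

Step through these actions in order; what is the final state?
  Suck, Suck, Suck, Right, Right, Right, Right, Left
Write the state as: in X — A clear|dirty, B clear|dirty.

step 1/8 (Suck): in B — A clear, B clear
step 2/8 (Suck): in B — A clear, B clear
step 3/8 (Suck): in B — A clear, B clear
step 4/8 (Right): in B — A clear, B clear
step 5/8 (Right): in B — A clear, B clear
step 6/8 (Right): in B — A clear, B clear
step 7/8 (Right): in B — A clear, B clear
step 8/8 (Left): in A — A clear, B clear

in A — A clear, B clear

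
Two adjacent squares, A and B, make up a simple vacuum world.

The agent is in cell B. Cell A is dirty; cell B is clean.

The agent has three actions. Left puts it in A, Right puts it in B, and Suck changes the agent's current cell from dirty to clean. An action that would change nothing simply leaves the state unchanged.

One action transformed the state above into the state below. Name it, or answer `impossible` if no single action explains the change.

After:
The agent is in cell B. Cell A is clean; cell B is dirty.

impossible

try  Left: loc=A A=dirty B=clean
try Right: loc=B A=dirty B=clean
try  Suck: loc=B A=dirty B=clean
no single action produces the after-state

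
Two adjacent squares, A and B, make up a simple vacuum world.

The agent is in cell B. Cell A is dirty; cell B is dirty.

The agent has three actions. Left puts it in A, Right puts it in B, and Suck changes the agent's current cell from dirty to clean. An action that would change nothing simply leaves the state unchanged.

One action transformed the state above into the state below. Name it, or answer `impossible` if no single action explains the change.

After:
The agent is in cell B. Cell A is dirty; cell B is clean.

Suck

try  Left: <A|dirty|dirty>
try Right: <B|dirty|dirty>
try  Suck: <B|dirty|clean>  ← match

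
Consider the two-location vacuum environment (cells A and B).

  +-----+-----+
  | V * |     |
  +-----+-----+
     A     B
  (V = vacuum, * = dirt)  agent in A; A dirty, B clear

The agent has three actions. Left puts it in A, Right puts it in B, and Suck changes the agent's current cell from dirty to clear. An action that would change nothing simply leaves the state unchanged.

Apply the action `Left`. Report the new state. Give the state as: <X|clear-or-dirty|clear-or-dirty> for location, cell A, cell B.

<A|dirty|clear>

start: <A|dirty|clear>
Left (#1): <A|dirty|clear>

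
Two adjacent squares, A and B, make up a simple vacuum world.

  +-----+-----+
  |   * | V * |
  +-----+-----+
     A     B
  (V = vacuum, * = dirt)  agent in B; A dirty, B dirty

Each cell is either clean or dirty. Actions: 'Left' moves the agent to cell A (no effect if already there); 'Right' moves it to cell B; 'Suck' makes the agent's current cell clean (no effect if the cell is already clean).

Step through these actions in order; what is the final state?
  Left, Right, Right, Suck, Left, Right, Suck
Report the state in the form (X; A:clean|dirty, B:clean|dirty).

step 1/7 (Left): (A; A:dirty, B:dirty)
step 2/7 (Right): (B; A:dirty, B:dirty)
step 3/7 (Right): (B; A:dirty, B:dirty)
step 4/7 (Suck): (B; A:dirty, B:clean)
step 5/7 (Left): (A; A:dirty, B:clean)
step 6/7 (Right): (B; A:dirty, B:clean)
step 7/7 (Suck): (B; A:dirty, B:clean)

(B; A:dirty, B:clean)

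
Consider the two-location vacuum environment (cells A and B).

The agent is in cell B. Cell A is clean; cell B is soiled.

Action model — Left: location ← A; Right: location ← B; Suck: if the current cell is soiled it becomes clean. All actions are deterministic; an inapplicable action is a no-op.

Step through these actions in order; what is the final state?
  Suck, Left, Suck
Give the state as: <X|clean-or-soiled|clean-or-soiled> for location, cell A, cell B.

<A|clean|clean>

step 1/3 (Suck): <B|clean|clean>
step 2/3 (Left): <A|clean|clean>
step 3/3 (Suck): <A|clean|clean>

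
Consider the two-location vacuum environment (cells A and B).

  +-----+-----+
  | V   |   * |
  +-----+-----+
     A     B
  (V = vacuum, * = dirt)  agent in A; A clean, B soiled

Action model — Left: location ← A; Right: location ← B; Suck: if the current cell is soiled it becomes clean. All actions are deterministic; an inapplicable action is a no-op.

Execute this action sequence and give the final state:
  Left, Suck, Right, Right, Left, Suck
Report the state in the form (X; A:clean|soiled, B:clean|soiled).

1. Left → (A; A:clean, B:soiled)
2. Suck → (A; A:clean, B:soiled)
3. Right → (B; A:clean, B:soiled)
4. Right → (B; A:clean, B:soiled)
5. Left → (A; A:clean, B:soiled)
6. Suck → (A; A:clean, B:soiled)

(A; A:clean, B:soiled)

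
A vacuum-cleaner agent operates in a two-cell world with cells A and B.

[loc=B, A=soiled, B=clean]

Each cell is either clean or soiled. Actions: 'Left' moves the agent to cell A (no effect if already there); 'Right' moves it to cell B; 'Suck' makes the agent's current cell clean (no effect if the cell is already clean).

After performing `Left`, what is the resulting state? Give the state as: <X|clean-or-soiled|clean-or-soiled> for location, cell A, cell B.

<A|soiled|clean>

start: <B|soiled|clean>
t=1 Left ⇒ <A|soiled|clean>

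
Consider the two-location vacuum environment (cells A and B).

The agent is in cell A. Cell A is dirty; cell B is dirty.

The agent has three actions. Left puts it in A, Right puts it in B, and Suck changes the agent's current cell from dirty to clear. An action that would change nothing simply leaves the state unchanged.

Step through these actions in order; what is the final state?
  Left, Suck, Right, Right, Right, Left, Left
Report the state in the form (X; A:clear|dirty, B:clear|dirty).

(A; A:clear, B:dirty)

t=1 Left ⇒ (A; A:dirty, B:dirty)
t=2 Suck ⇒ (A; A:clear, B:dirty)
t=3 Right ⇒ (B; A:clear, B:dirty)
t=4 Right ⇒ (B; A:clear, B:dirty)
t=5 Right ⇒ (B; A:clear, B:dirty)
t=6 Left ⇒ (A; A:clear, B:dirty)
t=7 Left ⇒ (A; A:clear, B:dirty)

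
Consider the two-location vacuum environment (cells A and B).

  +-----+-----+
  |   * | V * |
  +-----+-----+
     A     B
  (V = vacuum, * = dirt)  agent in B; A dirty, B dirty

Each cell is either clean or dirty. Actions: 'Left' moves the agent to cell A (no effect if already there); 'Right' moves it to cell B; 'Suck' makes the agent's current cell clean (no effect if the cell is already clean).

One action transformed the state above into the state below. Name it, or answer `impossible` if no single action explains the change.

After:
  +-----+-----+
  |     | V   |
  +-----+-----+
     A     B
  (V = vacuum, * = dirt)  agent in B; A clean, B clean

try  Left: (A; A:dirty, B:dirty)
try Right: (B; A:dirty, B:dirty)
try  Suck: (B; A:dirty, B:clean)
no single action produces the after-state

impossible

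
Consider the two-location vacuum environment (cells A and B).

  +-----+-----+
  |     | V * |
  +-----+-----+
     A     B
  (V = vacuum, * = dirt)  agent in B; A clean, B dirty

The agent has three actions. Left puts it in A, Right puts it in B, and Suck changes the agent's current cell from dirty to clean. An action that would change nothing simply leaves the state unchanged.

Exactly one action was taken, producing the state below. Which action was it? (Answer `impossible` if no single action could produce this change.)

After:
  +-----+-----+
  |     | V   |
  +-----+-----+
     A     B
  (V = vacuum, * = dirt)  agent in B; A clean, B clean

Suck

try  Left: in A — A clean, B dirty
try Right: in B — A clean, B dirty
try  Suck: in B — A clean, B clean  ← match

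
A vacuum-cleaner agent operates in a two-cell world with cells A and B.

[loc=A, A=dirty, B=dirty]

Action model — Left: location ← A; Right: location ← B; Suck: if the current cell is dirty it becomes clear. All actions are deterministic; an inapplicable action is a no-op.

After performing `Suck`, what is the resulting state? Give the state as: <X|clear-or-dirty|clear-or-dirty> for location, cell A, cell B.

start: <A|dirty|dirty>
1. Suck → <A|clear|dirty>

<A|clear|dirty>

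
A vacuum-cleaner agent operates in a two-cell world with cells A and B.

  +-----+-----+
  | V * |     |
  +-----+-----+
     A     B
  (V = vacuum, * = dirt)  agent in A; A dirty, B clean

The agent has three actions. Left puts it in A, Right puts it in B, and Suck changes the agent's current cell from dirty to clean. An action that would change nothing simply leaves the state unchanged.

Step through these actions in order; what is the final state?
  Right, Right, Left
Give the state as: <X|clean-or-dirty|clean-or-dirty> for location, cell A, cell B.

step 1/3 (Right): <B|dirty|clean>
step 2/3 (Right): <B|dirty|clean>
step 3/3 (Left): <A|dirty|clean>

<A|dirty|clean>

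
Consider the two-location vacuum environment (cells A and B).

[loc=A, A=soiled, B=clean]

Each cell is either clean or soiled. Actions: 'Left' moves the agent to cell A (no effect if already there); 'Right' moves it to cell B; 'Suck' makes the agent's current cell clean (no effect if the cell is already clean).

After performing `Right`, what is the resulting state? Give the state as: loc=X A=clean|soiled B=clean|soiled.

start: loc=A A=soiled B=clean
step 1/1 (Right): loc=B A=soiled B=clean

loc=B A=soiled B=clean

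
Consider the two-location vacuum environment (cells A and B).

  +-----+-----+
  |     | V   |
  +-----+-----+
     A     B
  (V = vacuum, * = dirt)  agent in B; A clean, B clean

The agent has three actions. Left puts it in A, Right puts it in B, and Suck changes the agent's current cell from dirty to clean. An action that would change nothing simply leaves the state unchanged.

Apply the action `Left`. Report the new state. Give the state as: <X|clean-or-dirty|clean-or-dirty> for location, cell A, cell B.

<A|clean|clean>

start: <B|clean|clean>
Left (#1): <A|clean|clean>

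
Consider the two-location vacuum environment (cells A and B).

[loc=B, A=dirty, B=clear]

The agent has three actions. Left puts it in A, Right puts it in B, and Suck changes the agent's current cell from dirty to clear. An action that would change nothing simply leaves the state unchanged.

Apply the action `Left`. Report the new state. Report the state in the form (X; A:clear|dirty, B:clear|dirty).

(A; A:dirty, B:clear)

start: (B; A:dirty, B:clear)
1. Left → (A; A:dirty, B:clear)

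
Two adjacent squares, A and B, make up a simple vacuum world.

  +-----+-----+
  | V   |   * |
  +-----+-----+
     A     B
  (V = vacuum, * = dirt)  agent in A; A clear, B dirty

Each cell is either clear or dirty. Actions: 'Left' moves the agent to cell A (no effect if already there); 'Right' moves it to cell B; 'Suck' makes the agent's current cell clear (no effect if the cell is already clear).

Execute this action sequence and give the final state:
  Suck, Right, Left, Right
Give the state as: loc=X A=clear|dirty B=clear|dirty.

loc=B A=clear B=dirty

1) do Suck; now loc=A A=clear B=dirty
2) do Right; now loc=B A=clear B=dirty
3) do Left; now loc=A A=clear B=dirty
4) do Right; now loc=B A=clear B=dirty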